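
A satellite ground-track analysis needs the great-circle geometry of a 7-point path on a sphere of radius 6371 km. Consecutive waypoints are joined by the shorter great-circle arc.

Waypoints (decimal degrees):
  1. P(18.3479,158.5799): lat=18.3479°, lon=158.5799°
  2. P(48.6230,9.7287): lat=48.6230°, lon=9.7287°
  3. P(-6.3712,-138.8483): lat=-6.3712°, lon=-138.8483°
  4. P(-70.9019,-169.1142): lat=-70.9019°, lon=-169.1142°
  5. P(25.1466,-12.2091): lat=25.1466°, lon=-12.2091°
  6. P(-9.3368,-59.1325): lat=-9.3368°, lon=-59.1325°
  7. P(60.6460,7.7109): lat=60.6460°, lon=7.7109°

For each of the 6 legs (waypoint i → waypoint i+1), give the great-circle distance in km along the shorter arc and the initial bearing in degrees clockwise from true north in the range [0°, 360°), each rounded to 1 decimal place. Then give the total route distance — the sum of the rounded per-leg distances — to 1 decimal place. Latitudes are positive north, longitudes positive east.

Leg 1: φ1=0.3202313, φ2=0.8486314, Δφ=0.5284002, Δλ=-2.5979435 rad; a=sin²(Δφ/2)+cosφ1·cosφ2·sin²(Δλ/2)=0.6503716940; c=2·atan2(√a, √(1-a))=1.876268359; dist=6371·c=11953.706 ≈ 11953.7 km; running total=11953.7 km
Leg 1 bearing: y=sinΔλ·cosφ2=-0.34191601, x=cosφ1·sinφ2-sinφ1·cosφ2·cosΔλ=0.89030717; θ=atan2(y, x)=-21.0089° <0 so +360° → 338.9911° ≈ 339.0°
Leg 2: φ1=0.8486314, φ2=-0.1111984, Δφ=-0.9598299, Δλ=-2.5931578 rad; a=sin²(Δφ/2)+cosφ1·cosφ2·sin²(Δλ/2)=0.8219264782; c=2·atan2(√a, √(1-a))=2.270319552; dist=6371·c=14464.206 ≈ 14464.2 km; running total=26417.9 km
Leg 2 bearing: y=sinΔλ·cosφ2=-0.51813226, x=cosφ1·sinφ2-sinφ1·cosφ2·cosΔλ=0.56302072; θ=atan2(y, x)=-42.6225° <0 so +360° → 317.3775° ≈ 317.4°
Leg 3: φ1=-0.1111984, φ2=-1.2374716, Δφ=-1.1262732, Δλ=-0.5282396 rad; a=sin²(Δφ/2)+cosφ1·cosφ2·sin²(Δλ/2)=0.3071470455; c=2·atan2(√a, √(1-a))=1.174823515; dist=6371·c=7484.801 ≈ 7484.8 km; running total=33902.7 km
Leg 3 bearing: y=sinΔλ·cosφ2=-0.16490650, x=cosφ1·sinφ2-sinφ1·cosφ2·cosΔλ=-0.90776473; θ=atan2(y, x)=-169.7038° <0 so +360° → 190.2962° ≈ 190.3°
Leg 4: φ1=-1.2374716, φ2=0.4388910, Δφ=1.6763626, Δλ=2.7385106 rad; a=sin²(Δφ/2)+cosφ1·cosφ2·sin²(Δλ/2)=0.8369937570; c=2·atan2(√a, √(1-a))=2.310389618; dist=6371·c=14719.492 ≈ 14719.5 km; running total=48622.2 km
Leg 4 bearing: y=sinΔλ·cosφ2=0.35507866, x=cosφ1·sinφ2-sinφ1·cosφ2·cosΔλ=-0.64781168; θ=atan2(y, x)=151.2720° ≈ 151.3°
Leg 5: φ1=0.4388910, φ2=-0.1629579, Δφ=-0.6018489, Δλ=-0.8189678 rad; a=sin²(Δφ/2)+cosφ1·cosφ2·sin²(Δλ/2)=0.2294428951; c=2·atan2(√a, √(1-a))=0.999034838; dist=6371·c=6364.851 ≈ 6364.9 km; running total=54987.1 km
Leg 5 bearing: y=sinΔλ·cosφ2=-0.72076418, x=cosφ1·sinφ2-sinφ1·cosφ2·cosΔλ=-0.43323713; θ=atan2(y, x)=-121.0092° <0 so +360° → 238.9908° ≈ 239.0°
Leg 6: φ1=-0.1629579, φ2=1.0584724, Δφ=1.2214303, Δλ=1.1666374 rad; a=sin²(Δφ/2)+cosφ1·cosφ2·sin²(Δλ/2)=0.4755954133; c=2·atan2(√a, √(1-a))=1.521967753; dist=6371·c=9696.457 ≈ 9696.5 km; running total=64683.6 km
Leg 6 bearing: y=sinΔλ·cosφ2=0.45071010, x=cosφ1·sinφ2-sinφ1·cosφ2·cosΔλ=0.89133500; θ=atan2(y, x)=26.8238° ≈ 26.8°

Leg 1: dist=11953.7 km, bearing=339.0°
Leg 2: dist=14464.2 km, bearing=317.4°
Leg 3: dist=7484.8 km, bearing=190.3°
Leg 4: dist=14719.5 km, bearing=151.3°
Leg 5: dist=6364.9 km, bearing=239.0°
Leg 6: dist=9696.5 km, bearing=26.8°
Total: 64683.6 km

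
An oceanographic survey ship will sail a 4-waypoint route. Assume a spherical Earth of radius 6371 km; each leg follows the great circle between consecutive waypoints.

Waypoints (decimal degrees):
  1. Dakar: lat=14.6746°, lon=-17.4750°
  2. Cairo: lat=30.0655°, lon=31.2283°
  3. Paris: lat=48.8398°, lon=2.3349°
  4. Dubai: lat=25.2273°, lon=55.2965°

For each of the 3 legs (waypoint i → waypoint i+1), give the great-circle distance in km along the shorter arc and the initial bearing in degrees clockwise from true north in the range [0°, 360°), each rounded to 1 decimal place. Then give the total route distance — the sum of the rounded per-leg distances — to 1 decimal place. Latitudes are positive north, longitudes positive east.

Leg 1: φ1=0.2561201, φ2=0.5247420, Δφ=0.2686219, Δλ=0.8500329 rad; a=sin²(Δφ/2)+cosφ1·cosφ2·sin²(Δλ/2)=0.1602764201; c=2·atan2(√a, √(1-a))=0.823787426; dist=6371·c=5248.3497 ≈ 5248.3 km; running total=5248.3 km
Leg 1 bearing: y=sinΔλ·cosφ2=0.65021688, x=cosφ1·sinφ2-sinφ1·cosφ2·cosΔλ=0.33995524; θ=atan2(y, x)=62.3979° ≈ 62.4°
Leg 2: φ1=0.5247420, φ2=0.8524153, Δφ=0.3276733, Δλ=-0.5042850 rad; a=sin²(Δφ/2)+cosφ1·cosφ2·sin²(Δλ/2)=0.0620557662; c=2·atan2(√a, √(1-a))=0.503522245; dist=6371·c=3207.940 ≈ 3207.9 km; running total=8456.2 km
Leg 2 bearing: y=sinΔλ·cosφ2=-0.31801397, x=cosφ1·sinφ2-sinφ1·cosφ2·cosΔλ=0.36288636; θ=atan2(y, x)=-41.2296° <0 so +360° → 318.7704° ≈ 318.8°
Leg 3: φ1=0.8524153, φ2=0.4402994, Δφ=-0.4121159, Δλ=0.9243543 rad; a=sin²(Δφ/2)+cosφ1·cosφ2·sin²(Δλ/2)=0.1602413673; c=2·atan2(√a, √(1-a))=0.823691874; dist=6371·c=5247.741 ≈ 5247.7 km; running total=13703.9 km
Leg 3 bearing: y=sinΔλ·cosφ2=0.72209988, x=cosφ1·sinφ2-sinφ1·cosφ2·cosΔλ=-0.12972299; θ=atan2(y, x)=100.1844° ≈ 100.2°

Leg 1: dist=5248.3 km, bearing=62.4°
Leg 2: dist=3207.9 km, bearing=318.8°
Leg 3: dist=5247.7 km, bearing=100.2°
Total: 13703.9 km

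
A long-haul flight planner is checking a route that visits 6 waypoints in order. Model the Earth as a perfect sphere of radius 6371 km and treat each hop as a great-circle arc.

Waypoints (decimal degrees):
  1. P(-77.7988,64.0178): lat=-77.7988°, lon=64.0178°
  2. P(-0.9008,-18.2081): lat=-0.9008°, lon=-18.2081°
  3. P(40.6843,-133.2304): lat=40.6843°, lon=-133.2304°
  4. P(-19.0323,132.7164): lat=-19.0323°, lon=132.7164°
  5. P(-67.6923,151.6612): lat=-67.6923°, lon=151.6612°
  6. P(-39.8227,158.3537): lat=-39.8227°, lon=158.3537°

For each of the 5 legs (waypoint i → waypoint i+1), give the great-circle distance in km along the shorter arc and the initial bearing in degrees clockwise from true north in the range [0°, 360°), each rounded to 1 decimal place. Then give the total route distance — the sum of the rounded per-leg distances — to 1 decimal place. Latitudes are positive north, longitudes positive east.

Leg 1: φ1=-1.3578452, φ2=-0.0157219, Δφ=1.3421233, Δλ=-1.4351127 rad; a=sin²(Δφ/2)+cosφ1·cosφ2·sin²(Δλ/2)=0.4780245936; c=2·atan2(√a, √(1-a))=1.526831352; dist=6371·c=9727.443 ≈ 9727.4 km; running total=9727.4 km
Leg 1 bearing: y=sinΔλ·cosφ2=-0.99068664, x=cosφ1·sinφ2-sinφ1·cosφ2·cosΔλ=0.12887324; θ=atan2(y, x)=-82.5883° <0 so +360° → 277.4117° ≈ 277.4°
Leg 2: φ1=-0.0157219, φ2=0.7100750, Δφ=0.7257969, Δλ=-2.0075178 rad; a=sin²(Δφ/2)+cosφ1·cosφ2·sin²(Δλ/2)=0.6654766493; c=2·atan2(√a, √(1-a))=1.908109951; dist=6371·c=12156.568 ≈ 12156.6 km; running total=21884.0 km
Leg 2 bearing: y=sinΔλ·cosφ2=-0.68714019, x=cosφ1·sinφ2-sinφ1·cosφ2·cosΔλ=0.64676756; θ=atan2(y, x)=-46.7336° <0 so +360° → 313.2664° ≈ 313.3°
Leg 3: φ1=0.7100750, φ2=-0.3321763, Δφ=-1.0422513, Δλ=4.6416473 rad; a=sin²(Δφ/2)+cosφ1·cosφ2·sin²(Δλ/2)=0.6316259265; c=2·atan2(√a, √(1-a))=1.837187736; dist=6371·c=11704.723 ≈ 11704.7 km; running total=33588.7 km
Leg 3 bearing: y=sinΔλ·cosφ2=-0.94297047, x=cosφ1·sinφ2-sinφ1·cosφ2·cosΔλ=-0.20372816; θ=atan2(y, x)=-102.1913° <0 so +360° → 257.8087° ≈ 257.8°
Leg 4: φ1=-0.3321763, φ2=-1.1814535, Δφ=-0.8492772, Δλ=0.3306491 rad; a=sin²(Δφ/2)+cosφ1·cosφ2·sin²(Δλ/2)=0.1794556127; c=2·atan2(√a, √(1-a))=0.874880240; dist=6371·c=5573.862 ≈ 5573.9 km; running total=39162.6 km
Leg 4 bearing: y=sinΔλ·cosφ2=0.12323349, x=cosφ1·sinφ2-sinφ1·cosφ2·cosΔλ=-0.75750821; θ=atan2(y, x)=170.7599° ≈ 170.8°
Leg 5: φ1=-1.1814535, φ2=-0.6950372, Δφ=0.4864163, Δλ=0.1168062 rad; a=sin²(Δφ/2)+cosφ1·cosφ2·sin²(Δλ/2)=0.0589863625; c=2·atan2(√a, √(1-a))=0.490648919; dist=6371·c=3125.924 ≈ 3125.9 km; running total=42288.5 km
Leg 5 bearing: y=sinΔλ·cosφ2=0.08950676, x=cosφ1·sinφ2-sinφ1·cosφ2·cosΔλ=0.46261909; θ=atan2(y, x)=10.9502° ≈ 11.0°

Leg 1: dist=9727.4 km, bearing=277.4°
Leg 2: dist=12156.6 km, bearing=313.3°
Leg 3: dist=11704.7 km, bearing=257.8°
Leg 4: dist=5573.9 km, bearing=170.8°
Leg 5: dist=3125.9 km, bearing=11.0°
Total: 42288.5 km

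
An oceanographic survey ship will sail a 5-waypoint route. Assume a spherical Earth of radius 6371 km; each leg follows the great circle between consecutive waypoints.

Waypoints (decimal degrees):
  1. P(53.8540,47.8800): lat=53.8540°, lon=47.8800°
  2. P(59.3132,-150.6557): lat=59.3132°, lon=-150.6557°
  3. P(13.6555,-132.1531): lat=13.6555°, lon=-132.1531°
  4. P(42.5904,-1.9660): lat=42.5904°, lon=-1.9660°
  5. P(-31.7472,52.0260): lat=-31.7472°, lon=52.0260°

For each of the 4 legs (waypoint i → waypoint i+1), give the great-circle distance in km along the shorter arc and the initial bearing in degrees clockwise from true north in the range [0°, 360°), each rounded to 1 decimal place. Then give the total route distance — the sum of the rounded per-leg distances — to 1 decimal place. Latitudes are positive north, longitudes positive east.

Leg 1: φ1=0.9399296, φ2=1.0352106, Δφ=0.0952810, Δλ=-3.4651016 rad; a=sin²(Δφ/2)+cosφ1·cosφ2·sin²(Δλ/2)=0.2954844634; c=2·atan2(√a, √(1-a))=1.149404331; dist=6371·c=7322.855 ≈ 7322.9 km; running total=7322.9 km
Leg 1 bearing: y=sinΔλ·cosφ2=0.16223631, x=cosφ1·sinφ2-sinφ1·cosφ2·cosΔλ=0.89798272; θ=atan2(y, x)=10.2410° ≈ 10.2°
Leg 2: φ1=1.0352106, φ2=0.2383334, Δφ=-0.7968772, Δλ=0.3229313 rad; a=sin²(Δφ/2)+cosφ1·cosφ2·sin²(Δλ/2)=0.1633454691; c=2·atan2(√a, √(1-a))=0.832121039; dist=6371·c=5301.443 ≈ 5301.4 km; running total=12624.3 km
Leg 2 bearing: y=sinΔλ·cosφ2=0.30837715, x=cosφ1·sinφ2-sinφ1·cosφ2·cosΔλ=-0.67198098; θ=atan2(y, x)=155.3493° ≈ 155.3°
Leg 3: φ1=0.2383334, φ2=0.7433427, Δφ=0.5050093, Δλ=2.2721935 rad; a=sin²(Δφ/2)+cosφ1·cosφ2·sin²(Δλ/2)=0.6509335867; c=2·atan2(√a, √(1-a))=1.877446914; dist=6371·c=11961.214 ≈ 11961.2 km; running total=24585.5 km
Leg 3 bearing: y=sinΔλ·cosφ2=0.56242162, x=cosφ1·sinφ2-sinφ1·cosφ2·cosΔλ=0.76977797; θ=atan2(y, x)=36.1529° ≈ 36.2°
Leg 4: φ1=0.7433427, φ2=-0.5540932, Δφ=-1.2974359, Δλ=0.9423382 rad; a=sin²(Δφ/2)+cosφ1·cosφ2·sin²(Δλ/2)=0.4940153252; c=2·atan2(√a, √(1-a))=1.558826691; dist=6371·c=9931.285 ≈ 9931.3 km; running total=34516.8 km
Leg 4 bearing: y=sinΔλ·cosφ2=0.68790041, x=cosφ1·sinφ2-sinφ1·cosφ2·cosΔλ=-0.72570639; θ=atan2(y, x)=136.5320° ≈ 136.5°

Leg 1: dist=7322.9 km, bearing=10.2°
Leg 2: dist=5301.4 km, bearing=155.3°
Leg 3: dist=11961.2 km, bearing=36.2°
Leg 4: dist=9931.3 km, bearing=136.5°
Total: 34516.8 km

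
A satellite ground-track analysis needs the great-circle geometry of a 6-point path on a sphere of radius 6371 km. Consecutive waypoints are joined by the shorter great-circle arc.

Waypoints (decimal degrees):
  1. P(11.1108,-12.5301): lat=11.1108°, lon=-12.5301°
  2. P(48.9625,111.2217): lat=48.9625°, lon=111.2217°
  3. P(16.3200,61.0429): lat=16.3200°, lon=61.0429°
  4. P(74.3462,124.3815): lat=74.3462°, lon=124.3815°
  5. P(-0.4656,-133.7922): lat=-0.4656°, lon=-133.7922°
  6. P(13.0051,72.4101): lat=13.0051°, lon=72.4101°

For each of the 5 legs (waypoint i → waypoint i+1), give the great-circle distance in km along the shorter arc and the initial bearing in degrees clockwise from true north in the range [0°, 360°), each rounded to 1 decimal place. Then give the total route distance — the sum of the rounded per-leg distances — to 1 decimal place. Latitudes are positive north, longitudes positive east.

Leg 1: dist=11372.3 km, bearing=34.0°
Leg 2: dist=5783.7 km, bearing=249.3°
Leg 3: dist=7477.4 km, bearing=15.2°
Leg 4: dist=10410.0 km, bearing=78.7°
Leg 5: dist=16809.0 km, bearing=296.9°
Total: 51852.4 km

Leg 1: φ1=0.1939200, φ2=0.8545568, Δφ=0.6606368, Δλ=2.1598764 rad; a=sin²(Δφ/2)+cosφ1·cosφ2·sin²(Δλ/2)=0.6062930504; c=2·atan2(√a, √(1-a))=1.785017124; dist=6371·c=11372.344 ≈ 11372.3 km; running total=11372.3 km
Leg 1 bearing: y=sinΔλ·cosφ2=0.54589228, x=cosφ1·sinφ2-sinφ1·cosφ2·cosΔλ=0.81043739; θ=atan2(y, x)=33.9633° ≈ 34.0°
Leg 2: φ1=0.8545568, φ2=0.2848377, Δφ=-0.5697191, Δλ=-0.8757853 rad; a=sin²(Δφ/2)+cosφ1·cosφ2·sin²(Δλ/2)=0.1922673672; c=2·atan2(√a, √(1-a))=0.907820181; dist=6371·c=5783.722 ≈ 5783.7 km; running total=17156.0 km
Leg 2 bearing: y=sinΔλ·cosφ2=-0.73709992, x=cosφ1·sinφ2-sinφ1·cosφ2·cosΔλ=-0.27908101; θ=atan2(y, x)=-110.7377° <0 so +360° → 249.2623° ≈ 249.3°
Leg 3: φ1=0.2848377, φ2=1.2975860, Δφ=1.0127482, Δλ=1.1054671 rad; a=sin²(Δφ/2)+cosφ1·cosφ2·sin²(Δλ/2)=0.3066122456; c=2·atan2(√a, √(1-a))=1.173663928; dist=6371·c=7477.413 ≈ 7477.4 km; running total=24633.4 km
Leg 3 bearing: y=sinΔλ·cosφ2=0.24113475, x=cosφ1·sinφ2-sinφ1·cosφ2·cosΔλ=0.89008917; θ=atan2(y, x)=15.1582° ≈ 15.2°
Leg 4: φ1=1.2975860, φ2=-0.0081263, Δφ=-1.3057122, Δλ=-4.5059811 rad; a=sin²(Δφ/2)+cosφ1·cosφ2·sin²(Δλ/2)=0.5315610651; c=2·atan2(√a, √(1-a))=1.633960450; dist=6371·c=10409.962 ≈ 10410.0 km; running total=35043.4 km
Leg 4 bearing: y=sinΔλ·cosφ2=0.97874110, x=cosφ1·sinφ2-sinφ1·cosφ2·cosΔλ=0.19514470; θ=atan2(y, x)=78.7240° ≈ 78.7°
Leg 5: φ1=-0.0081263, φ2=0.2269818, Δφ=0.2351081, Δλ=3.5989091 rad; a=sin²(Δφ/2)+cosφ1·cosφ2·sin²(Δλ/2)=0.9380131429; c=2·atan2(√a, √(1-a))=2.638356108; dist=6371·c=16808.967 ≈ 16809.0 km; running total=51852.4 km
Leg 5 bearing: y=sinΔλ·cosφ2=-0.43021634, x=cosφ1·sinφ2-sinφ1·cosφ2·cosΔλ=0.21792625; θ=atan2(y, x)=-63.1355° <0 so +360° → 296.8645° ≈ 296.9°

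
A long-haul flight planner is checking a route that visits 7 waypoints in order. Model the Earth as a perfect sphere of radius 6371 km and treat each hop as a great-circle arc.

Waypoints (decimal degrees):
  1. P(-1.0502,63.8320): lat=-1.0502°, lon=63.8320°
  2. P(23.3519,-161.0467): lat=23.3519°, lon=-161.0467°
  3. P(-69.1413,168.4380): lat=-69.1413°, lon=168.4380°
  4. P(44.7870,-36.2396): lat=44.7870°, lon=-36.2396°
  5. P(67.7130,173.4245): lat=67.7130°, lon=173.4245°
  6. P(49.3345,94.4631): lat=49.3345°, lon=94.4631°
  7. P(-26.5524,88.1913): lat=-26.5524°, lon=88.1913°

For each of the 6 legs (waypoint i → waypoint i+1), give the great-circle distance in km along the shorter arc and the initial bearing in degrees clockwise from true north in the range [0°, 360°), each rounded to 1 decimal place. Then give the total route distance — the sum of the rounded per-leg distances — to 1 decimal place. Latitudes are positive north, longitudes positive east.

Leg 1: φ1=-0.0183294, φ2=0.4075675, Δφ=0.4258970, Δλ=-3.9248737 rad; a=sin²(Δφ/2)+cosφ1·cosφ2·sin²(Δλ/2)=0.8288573301; c=2·atan2(√a, √(1-a))=2.288577150; dist=6371·c=14580.525 ≈ 14580.5 km; running total=14580.5 km
Leg 1 bearing: y=sinΔλ·cosφ2=0.64781021, x=cosφ1·sinφ2-sinφ1·cosφ2·cosΔλ=0.38438699; θ=atan2(y, x)=59.3166° ≈ 59.3°
Leg 2: φ1=0.4075675, φ2=-1.2067433, Δφ=-1.6143109, Δλ=5.7505928 rad; a=sin²(Δφ/2)+cosφ1·cosφ2·sin²(Δλ/2)=0.5443891729; c=2·atan2(√a, √(1-a))=1.659691707; dist=6371·c=10573.896 ≈ 10573.9 km; running total=25154.4 km
Leg 2 bearing: y=sinΔλ·cosφ2=-0.18079832, x=cosφ1·sinφ2-sinφ1·cosφ2·cosΔλ=-0.97950517; θ=atan2(y, x)=-169.5420° <0 so +360° → 190.4580° ≈ 190.5°
Leg 3: φ1=-1.2067433, φ2=0.7816806, Δφ=1.9884239, Δλ=-3.5722980 rad; a=sin²(Δφ/2)+cosφ1·cosφ2·sin²(Δλ/2)=0.9439666245; c=2·atan2(√a, √(1-a))=2.663628617; dist=6371·c=16969.978 ≈ 16970.0 km; running total=42124.4 km
Leg 3 bearing: y=sinΔλ·cosφ2=0.29632094, x=cosφ1·sinφ2-sinφ1·cosφ2·cosΔλ=-0.35180740; θ=atan2(y, x)=139.8932° ≈ 139.9°
Leg 4: φ1=0.7816806, φ2=1.1818148, Δφ=0.4001342, Δλ=3.6593289 rad; a=sin²(Δφ/2)+cosφ1·cosφ2·sin²(Δλ/2)=0.2910202956; c=2·atan2(√a, √(1-a))=1.139598366; dist=6371·c=7260.381 ≈ 7260.4 km; running total=49384.8 km
Leg 4 bearing: y=sinΔλ·cosφ2=-0.18769438, x=cosφ1·sinφ2-sinφ1·cosφ2·cosΔλ=0.88886487; θ=atan2(y, x)=-11.9235° <0 so +360° → 348.0765° ≈ 348.1°
Leg 5: φ1=1.1818148, φ2=0.8610495, Δφ=-0.3207653, Δλ=-1.3781364 rad; a=sin²(Δφ/2)+cosφ1·cosφ2·sin²(Δλ/2)=0.1254098669; c=2·atan2(√a, √(1-a))=0.723972700; dist=6371·c=4612.430 ≈ 4612.4 km; running total=53997.2 km
Leg 5 bearing: y=sinΔλ·cosφ2=-0.63958538, x=cosφ1·sinφ2-sinφ1·cosφ2·cosΔλ=0.17221926; θ=atan2(y, x)=-74.9296° <0 so +360° → 285.0704° ≈ 285.1°
Leg 6: φ1=0.8610495, φ2=-0.4634268, Δφ=-1.3244763, Δλ=-0.1094636 rad; a=sin²(Δφ/2)+cosφ1·cosφ2·sin²(Δλ/2)=0.3798260273; c=2·atan2(√a, √(1-a))=1.328072039; dist=6371·c=8461.147 ≈ 8461.1 km; running total=62458.3 km
Leg 6 bearing: y=sinΔλ·cosφ2=-0.09772256, x=cosφ1·sinφ2-sinφ1·cosφ2·cosΔλ=-0.96575523; θ=atan2(y, x)=-174.2220° <0 so +360° → 185.7780° ≈ 185.8°

Leg 1: dist=14580.5 km, bearing=59.3°
Leg 2: dist=10573.9 km, bearing=190.5°
Leg 3: dist=16970.0 km, bearing=139.9°
Leg 4: dist=7260.4 km, bearing=348.1°
Leg 5: dist=4612.4 km, bearing=285.1°
Leg 6: dist=8461.1 km, bearing=185.8°
Total: 62458.3 km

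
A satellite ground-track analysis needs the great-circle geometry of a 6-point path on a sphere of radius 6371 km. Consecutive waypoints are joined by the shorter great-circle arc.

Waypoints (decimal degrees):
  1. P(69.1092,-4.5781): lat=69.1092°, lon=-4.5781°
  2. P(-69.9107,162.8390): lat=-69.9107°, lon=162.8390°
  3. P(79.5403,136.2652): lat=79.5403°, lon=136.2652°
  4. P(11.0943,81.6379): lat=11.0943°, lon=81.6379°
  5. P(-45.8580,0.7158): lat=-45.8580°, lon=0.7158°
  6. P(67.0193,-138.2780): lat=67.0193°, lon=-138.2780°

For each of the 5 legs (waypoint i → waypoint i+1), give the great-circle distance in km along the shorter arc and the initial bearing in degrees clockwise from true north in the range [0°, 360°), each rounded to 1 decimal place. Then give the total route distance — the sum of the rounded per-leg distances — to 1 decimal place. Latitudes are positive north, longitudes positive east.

Leg 1: φ1=1.2061831, φ2=-1.2201719, Δφ=-2.4263550, Δλ=2.9219796 rad; a=sin²(Δφ/2)+cosφ1·cosφ2·sin²(Δλ/2)=0.9984801774; c=2·atan2(√a, √(1-a))=3.063603085; dist=6371·c=19518.215 ≈ 19518.2 km; running total=19518.2 km
Leg 1 bearing: y=sinΔλ·cosφ2=0.07482873, x=cosφ1·sinφ2-sinφ1·cosφ2·cosΔλ=-0.02169589; θ=atan2(y, x)=106.1690° ≈ 106.2°
Leg 2: φ1=-1.2201719, φ2=1.3882401, Δφ=2.6084120, Δλ=-0.4638003 rad; a=sin²(Δφ/2)+cosφ1·cosφ2·sin²(Δλ/2)=0.9338911530; c=2·atan2(√a, √(1-a))=2.621518448; dist=6371·c=16701.694 ≈ 16701.7 km; running total=36219.9 km
Leg 2 bearing: y=sinΔλ·cosφ2=-0.08121369, x=cosφ1·sinφ2-sinφ1·cosφ2·cosΔλ=0.49026340; θ=atan2(y, x)=-9.4058° <0 so +360° → 350.5942° ≈ 350.6°
Leg 3: φ1=1.3882401, φ2=0.1936321, Δφ=-1.1946081, Δλ=-0.9534262 rad; a=sin²(Δφ/2)+cosφ1·cosφ2·sin²(Δλ/2)=0.3538213954; c=2·atan2(√a, √(1-a))=1.274105512; dist=6371·c=8117.326 ≈ 8117.3 km; running total=44337.2 km
Leg 3 bearing: y=sinΔλ·cosφ2=-0.80016530, x=cosφ1·sinφ2-sinφ1·cosφ2·cosΔλ=-0.52370102; θ=atan2(y, x)=-123.2044° <0 so +360° → 236.7956° ≈ 236.8°
Leg 4: φ1=0.1936321, φ2=-0.8003731, Δφ=-0.9940052, Δλ=-1.4123571 rad; a=sin²(Δφ/2)+cosφ1·cosφ2·sin²(Δλ/2)=0.5151290438; c=2·atan2(√a, √(1-a))=1.601059033; dist=6371·c=10200.347 ≈ 10200.3 km; running total=54537.5 km
Leg 4 bearing: y=sinΔλ·cosφ2=-0.68771594, x=cosφ1·sinφ2-sinφ1·cosφ2·cosΔλ=-0.72534904; θ=atan2(y, x)=-136.5256° <0 so +360° → 223.4744° ≈ 223.5°
Leg 5: φ1=-0.8003731, φ2=1.1697074, Δφ=1.9700805, Δλ=-2.4258994 rad; a=sin²(Δφ/2)+cosφ1·cosφ2·sin²(Δλ/2)=0.9329264927; c=2·atan2(√a, √(1-a))=2.617649144; dist=6371·c=16677.043 ≈ 16677.0 km; running total=71214.5 km
Leg 5 bearing: y=sinΔλ·cosφ2=-0.25617113, x=cosφ1·sinφ2-sinφ1·cosφ2·cosΔλ=0.42973825; θ=atan2(y, x)=-30.7996° <0 so +360° → 329.2004° ≈ 329.2°

Leg 1: dist=19518.2 km, bearing=106.2°
Leg 2: dist=16701.7 km, bearing=350.6°
Leg 3: dist=8117.3 km, bearing=236.8°
Leg 4: dist=10200.3 km, bearing=223.5°
Leg 5: dist=16677.0 km, bearing=329.2°
Total: 71214.5 km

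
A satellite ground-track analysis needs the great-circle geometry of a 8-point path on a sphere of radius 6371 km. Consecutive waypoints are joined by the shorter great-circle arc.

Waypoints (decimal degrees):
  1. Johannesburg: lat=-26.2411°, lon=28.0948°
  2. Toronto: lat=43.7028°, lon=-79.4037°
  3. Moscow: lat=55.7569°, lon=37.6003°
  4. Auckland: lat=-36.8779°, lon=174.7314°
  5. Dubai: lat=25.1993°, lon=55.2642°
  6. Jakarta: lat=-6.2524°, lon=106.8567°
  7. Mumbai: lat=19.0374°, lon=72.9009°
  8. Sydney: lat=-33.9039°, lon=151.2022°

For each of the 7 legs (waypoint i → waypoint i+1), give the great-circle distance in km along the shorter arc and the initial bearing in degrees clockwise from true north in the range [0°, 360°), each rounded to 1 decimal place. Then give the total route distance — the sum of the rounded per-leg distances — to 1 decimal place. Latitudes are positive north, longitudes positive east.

Leg 1: φ1=-0.4579936, φ2=0.7627578, Δφ=1.2207513, Δλ=-1.8762028 rad; a=sin²(Δφ/2)+cosφ1·cosφ2·sin²(Δλ/2)=0.7502294928; c=2·atan2(√a, √(1-a))=2.094925174; dist=6371·c=13346.768 ≈ 13346.8 km; running total=13346.8 km
Leg 1 bearing: y=sinΔλ·cosφ2=-0.68947951, x=cosφ1·sinφ2-sinφ1·cosφ2·cosΔλ=0.52360176; θ=atan2(y, x)=-52.7864° <0 so +360° → 307.2136° ≈ 307.2°
Leg 2: φ1=0.7627578, φ2=0.9731415, Δφ=0.2103837, Δλ=2.0421050 rad; a=sin²(Δφ/2)+cosφ1·cosφ2·sin²(Δλ/2)=0.3067778065; c=2·atan2(√a, √(1-a))=1.174022968; dist=6371·c=7479.700 ≈ 7479.7 km; running total=20826.5 km
Leg 2 bearing: y=sinΔλ·cosφ2=0.50135633, x=cosφ1·sinφ2-sinφ1·cosφ2·cosΔλ=0.77414635; θ=atan2(y, x)=32.9281° ≈ 32.9°
Leg 3: φ1=0.9731415, φ2=-0.6436408, Δφ=-1.6167823, Δλ=2.3933892 rad; a=sin²(Δφ/2)+cosφ1·cosφ2·sin²(Δλ/2)=0.9129916287; c=2·atan2(√a, √(1-a))=2.542740613; dist=6371·c=16199.800 ≈ 16199.8 km; running total=37026.3 km
Leg 3 bearing: y=sinΔλ·cosφ2=0.54420150, x=cosφ1·sinφ2-sinφ1·cosφ2·cosΔλ=0.14695709; θ=atan2(y, x)=74.8882° ≈ 74.9°
Leg 4: φ1=-0.6436408, φ2=0.4398108, Δφ=1.0834515, Δλ=-2.0850960 rad; a=sin²(Δφ/2)+cosφ1·cosφ2·sin²(Δλ/2)=0.8057795297; c=2·atan2(√a, √(1-a))=2.228825923; dist=6371·c=14199.84996 ≈ 14199.8 km; running total=51226.1 km
Leg 4 bearing: y=sinΔλ·cosφ2=-0.78778085, x=cosφ1·sinφ2-sinφ1·cosφ2·cosΔλ=0.07346329; θ=atan2(y, x)=-84.6724° <0 so +360° → 275.3276° ≈ 275.3°
Leg 5: φ1=0.4398108, φ2=-0.1091250, Δφ=-0.5489357, Δλ=0.9004590 rad; a=sin²(Δφ/2)+cosφ1·cosφ2·sin²(Δλ/2)=0.2437930404; c=2·atan2(√a, √(1-a))=1.032802881; dist=6371·c=6579.987 ≈ 6580.0 km; running total=57806.1 km
Leg 5 bearing: y=sinΔλ·cosφ2=0.77895104, x=cosφ1·sinφ2-sinφ1·cosφ2·cosΔλ=-0.36147925; θ=atan2(y, x)=114.8941° ≈ 114.9°
Leg 6: φ1=-0.1091250, φ2=0.3322653, Δφ=0.4413903, Δλ=-0.5926405 rad; a=sin²(Δφ/2)+cosφ1·cosφ2·sin²(Δλ/2)=0.1280433682; c=2·atan2(√a, √(1-a))=0.731889140; dist=6371·c=4662.866 ≈ 4662.9 km; running total=62469.0 km
Leg 6 bearing: y=sinΔλ·cosφ2=-0.52800360, x=cosφ1·sinφ2-sinφ1·cosφ2·cosΔλ=0.40964040; θ=atan2(y, x)=-52.1947° <0 so +360° → 307.8053° ≈ 307.8°
Leg 7: φ1=0.3322653, φ2=-0.5917347, Δφ=-0.9240000, Δλ=1.3666155 rad; a=sin²(Δφ/2)+cosφ1·cosφ2·sin²(Δλ/2)=0.5114306648; c=2·atan2(√a, √(1-a))=1.593659648; dist=6371·c=10153.206 ≈ 10153.2 km; running total=72622.2 km
Leg 7 bearing: y=sinΔλ·cosφ2=0.81273360, x=cosφ1·sinφ2-sinφ1·cosφ2·cosΔλ=-0.58218678; θ=atan2(y, x)=125.6152° ≈ 125.6°

Leg 1: dist=13346.8 km, bearing=307.2°
Leg 2: dist=7479.7 km, bearing=32.9°
Leg 3: dist=16199.8 km, bearing=74.9°
Leg 4: dist=14199.8 km, bearing=275.3°
Leg 5: dist=6580.0 km, bearing=114.9°
Leg 6: dist=4662.9 km, bearing=307.8°
Leg 7: dist=10153.2 km, bearing=125.6°
Total: 72622.2 km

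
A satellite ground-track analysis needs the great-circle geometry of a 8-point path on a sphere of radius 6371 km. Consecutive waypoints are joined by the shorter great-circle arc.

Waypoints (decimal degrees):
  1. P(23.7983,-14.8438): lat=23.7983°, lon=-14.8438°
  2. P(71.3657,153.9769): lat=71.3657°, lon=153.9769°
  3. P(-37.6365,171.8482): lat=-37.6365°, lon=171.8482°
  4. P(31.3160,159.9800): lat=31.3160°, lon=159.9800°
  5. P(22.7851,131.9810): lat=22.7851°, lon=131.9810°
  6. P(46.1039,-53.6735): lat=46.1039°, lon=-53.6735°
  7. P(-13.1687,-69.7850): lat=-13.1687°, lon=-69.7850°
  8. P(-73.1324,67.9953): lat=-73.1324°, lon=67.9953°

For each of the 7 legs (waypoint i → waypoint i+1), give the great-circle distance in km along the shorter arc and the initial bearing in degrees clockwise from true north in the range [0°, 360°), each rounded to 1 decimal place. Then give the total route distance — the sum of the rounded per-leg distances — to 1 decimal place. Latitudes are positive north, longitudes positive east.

Leg 1: dist=9397.8 km, bearing=3.6°
Leg 2: dist=12202.9 km, bearing=165.0°
Leg 3: dist=7765.6 km, bearing=349.2°
Leg 4: dist=2920.7 km, bearing=258.0°
Leg 5: dist=12333.8 km, bearing=4.2°
Leg 6: dist=6785.6 km, bearing=198.0°
Leg 7: dist=9951.6 km, bearing=168.8°
Total: 61358.0 km

Leg 1: φ1=0.4153587, φ2=1.2455664, Δφ=0.8302077, Δλ=2.9464771 rad; a=sin²(Δφ/2)+cosφ1·cosφ2·sin²(Δλ/2)=0.4522228792; c=2·atan2(√a, √(1-a))=1.475096073; dist=6371·c=9397.837 ≈ 9397.8 km; running total=9397.8 km
Leg 1 bearing: y=sinΔλ·cosφ2=0.06194980, x=cosφ1·sinφ2-sinφ1·cosφ2·cosΔλ=0.99349464; θ=atan2(y, x)=3.5681° ≈ 3.6°
Leg 2: φ1=1.2455664, φ2=-0.6568808, Δφ=-1.9024473, Δλ=0.3119130 rad; a=sin²(Δφ/2)+cosφ1·cosφ2·sin²(Δλ/2)=0.6689068827; c=2·atan2(√a, √(1-a))=1.915389469; dist=6371·c=12202.946 ≈ 12202.9 km; running total=21600.7 km
Leg 2 bearing: y=sinΔλ·cosφ2=0.24301845, x=cosφ1·sinφ2-sinφ1·cosφ2·cosΔλ=-0.90929857; θ=atan2(y, x)=165.0369° ≈ 165.0°
Leg 3: φ1=-0.6568808, φ2=0.5465673, Δφ=1.2034482, Δλ=-0.2071392 rad; a=sin²(Δφ/2)+cosφ1·cosφ2·sin²(Δλ/2)=0.3276601173; c=2·atan2(√a, √(1-a))=1.218898703; dist=6371·c=7765.604 ≈ 7765.6 km; running total=29366.3 km
Leg 3 bearing: y=sinΔλ·cosφ2=-0.17569907, x=cosφ1·sinφ2-sinφ1·cosφ2·cosΔλ=0.92213106; θ=atan2(y, x)=-10.7876° <0 so +360° → 349.2124° ≈ 349.2°
Leg 4: φ1=0.5465673, φ2=0.3976750, Δφ=-0.1488923, Δλ=-0.4886747 rad; a=sin²(Δφ/2)+cosφ1·cosφ2·sin²(Δλ/2)=0.0516267245; c=2·atan2(√a, √(1-a))=0.458434159; dist=6371·c=2920.684 ≈ 2920.7 km; running total=32287.0 km
Leg 4 bearing: y=sinΔλ·cosφ2=-0.43282162, x=cosφ1·sinφ2-sinφ1·cosφ2·cosΔλ=-0.09225544; θ=atan2(y, x)=-102.0325° <0 so +360° → 257.9675° ≈ 258.0°
Leg 5: φ1=0.3976750, φ2=0.8046649, Δφ=0.4069898, Δλ=-3.2402823 rad; a=sin²(Δφ/2)+cosφ1·cosφ2·sin²(Δλ/2)=0.6785327128; c=2·atan2(√a, √(1-a))=1.935920651; dist=6371·c=12333.750 ≈ 12333.8 km; running total=44620.8 km
Leg 5 bearing: y=sinΔλ·cosφ2=0.06831572, x=cosφ1·sinφ2-sinφ1·cosφ2·cosΔλ=0.93157783; θ=atan2(y, x)=4.1942° ≈ 4.2°
Leg 6: φ1=0.8046649, φ2=-0.2298372, Δφ=-1.0345020, Δλ=-0.2811987 rad; a=sin²(Δφ/2)+cosφ1·cosφ2·sin²(Δλ/2)=0.2577811555; c=2·atan2(√a, √(1-a))=1.065076043; dist=6371·c=6785.599 ≈ 6785.6 km; running total=51406.4 km
Leg 6 bearing: y=sinΔλ·cosφ2=-0.27021001, x=cosφ1·sinφ2-sinφ1·cosφ2·cosΔλ=-0.83204968; θ=atan2(y, x)=-162.0087° <0 so +360° → 197.9913° ≈ 198.0°
Leg 7: φ1=-0.2298372, φ2=-1.2764012, Δφ=-1.0465640, Δλ=2.4047199 rad; a=sin²(Δφ/2)+cosφ1·cosφ2·sin²(Δλ/2)=0.4956085919; c=2·atan2(√a, √(1-a))=1.562013398; dist=6371·c=9951.587 ≈ 9951.6 km; running total=61358.0 km
Leg 7 bearing: y=sinΔλ·cosφ2=0.19498107, x=cosφ1·sinφ2-sinφ1·cosφ2·cosΔλ=-0.98076768; θ=atan2(y, x)=168.7559° ≈ 168.8°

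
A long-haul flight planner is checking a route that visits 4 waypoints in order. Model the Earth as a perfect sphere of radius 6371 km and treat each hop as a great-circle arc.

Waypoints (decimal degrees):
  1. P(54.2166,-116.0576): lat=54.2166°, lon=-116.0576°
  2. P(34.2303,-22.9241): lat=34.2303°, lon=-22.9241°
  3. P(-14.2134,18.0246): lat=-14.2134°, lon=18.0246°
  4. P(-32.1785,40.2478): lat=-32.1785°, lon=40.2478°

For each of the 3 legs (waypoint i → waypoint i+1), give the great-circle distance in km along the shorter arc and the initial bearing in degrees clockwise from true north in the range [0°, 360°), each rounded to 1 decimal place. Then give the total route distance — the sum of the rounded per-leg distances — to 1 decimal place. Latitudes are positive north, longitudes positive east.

Leg 1: dist=7176.3 km, bearing=66.1°
Leg 2: dist=6910.2 km, bearing=134.1°
Leg 3: dist=3012.2 km, bearing=135.3°
Total: 17098.7 km

Leg 1: φ1=0.9462582, φ2=0.5974314, Δφ=-0.3488267, Δλ=1.6254862 rad; a=sin²(Δφ/2)+cosφ1·cosφ2·sin²(Δλ/2)=0.2850452749; c=2·atan2(√a, √(1-a))=1.126403843; dist=6371·c=7176.319 ≈ 7176.3 km; running total=7176.3 km
Leg 1 bearing: y=sinΔλ·cosφ2=0.82554707, x=cosφ1·sinφ2-sinφ1·cosφ2·cosΔλ=0.36558159; θ=atan2(y, x)=66.1145° ≈ 66.1°
Leg 2: φ1=0.5974314, φ2=-0.2480706, Δφ=-0.8455021, Δλ=0.7146896 rad; a=sin²(Δφ/2)+cosφ1·cosφ2·sin²(Δλ/2)=0.2663838008; c=2·atan2(√a, √(1-a))=1.084638442; dist=6371·c=6910.232 ≈ 6910.2 km; running total=14086.5 km
Leg 2 bearing: y=sinΔλ·cosφ2=0.63532042, x=cosφ1·sinφ2-sinφ1·cosφ2·cosΔλ=-0.61486735; θ=atan2(y, x)=134.0627° ≈ 134.1°
Leg 3: φ1=-0.2480706, φ2=-0.5616208, Δφ=-0.3135501, Δλ=0.3878680 rad; a=sin²(Δφ/2)+cosφ1·cosφ2·sin²(Δλ/2)=0.0548514829; c=2·atan2(√a, √(1-a))=0.472799295; dist=6371·c=3012.204 ≈ 3012.2 km; running total=17098.7 km
Leg 3 bearing: y=sinΔλ·cosφ2=0.32011911, x=cosφ1·sinφ2-sinφ1·cosφ2·cosΔλ=-0.32387489; θ=atan2(y, x)=135.3341° ≈ 135.3°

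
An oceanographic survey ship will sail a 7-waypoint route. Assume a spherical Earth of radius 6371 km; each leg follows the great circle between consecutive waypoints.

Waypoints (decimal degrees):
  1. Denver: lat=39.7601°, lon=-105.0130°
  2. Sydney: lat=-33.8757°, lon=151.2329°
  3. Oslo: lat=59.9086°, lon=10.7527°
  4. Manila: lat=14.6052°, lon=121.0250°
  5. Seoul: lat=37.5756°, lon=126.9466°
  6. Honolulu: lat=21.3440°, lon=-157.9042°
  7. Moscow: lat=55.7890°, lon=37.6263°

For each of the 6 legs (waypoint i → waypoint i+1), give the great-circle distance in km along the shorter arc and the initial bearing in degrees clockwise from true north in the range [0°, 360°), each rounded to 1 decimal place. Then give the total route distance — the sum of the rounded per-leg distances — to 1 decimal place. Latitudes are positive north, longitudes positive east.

Leg 1: dist=13404.2 km, bearing=249.5°
Leg 2: dist=15951.4 km, bearing=327.6°
Leg 3: dist=9688.4 km, bearing=65.4°
Leg 4: dist=2620.2 km, bearing=11.8°
Leg 5: dist=7308.1 km, bearing=81.0°
Leg 6: dist=11313.6 km, bearing=351.2°
Total: 60285.9 km

Leg 1: φ1=0.6939447, φ2=-0.5912425, Δφ=-1.2851872, Δλ=4.4723346 rad; a=sin²(Δφ/2)+cosφ1·cosφ2·sin²(Δλ/2)=0.7541192660; c=2·atan2(√a, √(1-a))=2.103934554; dist=6371·c=13404.167 ≈ 13404.2 km; running total=13404.2 km
Leg 1 bearing: y=sinΔλ·cosφ2=-0.80644142, x=cosφ1·sinφ2-sinφ1·cosφ2·cosΔλ=-0.30223472; θ=atan2(y, x)=-110.5448° <0 so +360° → 249.4552° ≈ 249.5°
Leg 2: φ1=-0.5912425, φ2=1.0456023, Δφ=1.6368448, Δλ=-2.4518420 rad; a=sin²(Δφ/2)+cosφ1·cosφ2·sin²(Δλ/2)=0.9016923152; c=2·atan2(√a, √(1-a))=2.503754001; dist=6371·c=15951.417 ≈ 15951.4 km; running total=29355.6 km
Leg 2 bearing: y=sinΔλ·cosφ2=-0.31905113, x=cosφ1·sinφ2-sinφ1·cosφ2·cosΔλ=0.50277183; θ=atan2(y, x)=-32.3986° <0 so +360° → 327.6014° ≈ 327.6°
Leg 3: φ1=1.0456023, φ2=0.2549088, Δφ=-0.7906935, Δλ=1.9246147 rad; a=sin²(Δφ/2)+cosφ1·cosφ2·sin²(Δλ/2)=0.4749664460; c=2·atan2(√a, √(1-a))=1.520708278; dist=6371·c=9688.432 ≈ 9688.4 km; running total=39044.0 km
Leg 3 bearing: y=sinΔλ·cosφ2=0.90774447, x=cosφ1·sinφ2-sinφ1·cosφ2·cosΔλ=0.41652523; θ=atan2(y, x)=65.3516° ≈ 65.4°
Leg 4: φ1=0.2549088, φ2=0.6558179, Δφ=0.4009091, Δλ=0.1033514 rad; a=sin²(Δφ/2)+cosφ1·cosφ2·sin²(Δλ/2)=0.0416929013; c=2·atan2(√a, √(1-a))=0.411269130; dist=6371·c=2620.196 ≈ 2620.2 km; running total=41664.2 km
Leg 4 bearing: y=sinΔλ·cosφ2=0.08176536, x=cosφ1·sinφ2-sinφ1·cosφ2·cosΔλ=0.39132191; θ=atan2(y, x)=11.8020° ≈ 11.8°
Leg 5: φ1=0.6558179, φ2=0.3725231, Δφ=-0.2832949, Δλ=-4.9715843 rad; a=sin²(Δφ/2)+cosφ1·cosφ2·sin²(Δλ/2)=0.2944250675; c=2·atan2(√a, √(1-a))=1.147081208; dist=6371·c=7308.054 ≈ 7308.1 km; running total=48972.3 km
Leg 5 bearing: y=sinΔλ·cosφ2=0.90029960, x=cosφ1·sinφ2-sinφ1·cosφ2·cosΔλ=0.14288605; θ=atan2(y, x)=80.9818° ≈ 81.0°
Leg 6: φ1=0.3725231, φ2=0.9737017, Δφ=0.6011787, Δλ=3.4126510 rad; a=sin²(Δφ/2)+cosφ1·cosφ2·sin²(Δλ/2)=0.6017840584; c=2·atan2(√a, √(1-a))=1.775797304; dist=6371·c=11313.605 ≈ 11313.6 km; running total=60285.9 km
Leg 6 bearing: y=sinΔλ·cosφ2=-0.15054107, x=cosφ1·sinφ2-sinφ1·cosφ2·cosΔλ=0.96741791; θ=atan2(y, x)=-8.8449° <0 so +360° → 351.1551° ≈ 351.2°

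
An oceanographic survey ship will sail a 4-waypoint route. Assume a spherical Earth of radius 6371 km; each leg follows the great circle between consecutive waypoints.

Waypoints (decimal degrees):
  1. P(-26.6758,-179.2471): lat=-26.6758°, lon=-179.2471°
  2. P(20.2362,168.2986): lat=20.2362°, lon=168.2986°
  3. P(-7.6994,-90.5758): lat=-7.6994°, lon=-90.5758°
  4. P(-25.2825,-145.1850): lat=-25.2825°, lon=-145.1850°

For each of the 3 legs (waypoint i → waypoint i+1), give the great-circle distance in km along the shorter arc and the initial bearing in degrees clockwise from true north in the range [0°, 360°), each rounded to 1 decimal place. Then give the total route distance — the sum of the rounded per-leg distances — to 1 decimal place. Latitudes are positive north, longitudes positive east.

Leg 1: φ1=-0.4655805, φ2=0.3531883, Δφ=0.8187689, Δλ=6.0658168 rad; a=sin²(Δφ/2)+cosφ1·cosφ2·sin²(Δλ/2)=0.1683041257; c=2·atan2(√a, √(1-a))=0.845453849; dist=6371·c=5386.386 ≈ 5386.4 km; running total=5386.4 km
Leg 1 bearing: y=sinΔλ·cosφ2=-0.20234910, x=cosφ1·sinφ2-sinφ1·cosφ2·cosΔλ=0.72039311; θ=atan2(y, x)=-15.6894° <0 so +360° → 344.3106° ≈ 344.3°
Leg 2: φ1=0.3531883, φ2=-0.1343799, Δφ=-0.4875682, Δλ=-4.5182106 rad; a=sin²(Δφ/2)+cosφ1·cosφ2·sin²(Δλ/2)=0.6128793250; c=2·atan2(√a, √(1-a))=1.798518048; dist=6371·c=11458.358 ≈ 11458.4 km; running total=16844.8 km
Leg 2 bearing: y=sinΔλ·cosφ2=0.97236058, x=cosφ1·sinφ2-sinφ1·cosφ2·cosΔλ=-0.05956455; θ=atan2(y, x)=93.5054° ≈ 93.5°
Leg 3: φ1=-0.1343799, φ2=-0.4412629, Δφ=-0.3068830, Δλ=-0.9531103 rad; a=sin²(Δφ/2)+cosφ1·cosφ2·sin²(Δλ/2)=0.2119136453; c=2·atan2(√a, √(1-a))=0.956758094; dist=6371·c=6095.506 ≈ 6095.5 km; running total=22940.3 km
Leg 3 bearing: y=sinΔλ·cosφ2=-0.73713328, x=cosφ1·sinφ2-sinφ1·cosφ2·cosΔλ=-0.35307158; θ=atan2(y, x)=-115.5935° <0 so +360° → 244.4065° ≈ 244.4°

Leg 1: dist=5386.4 km, bearing=344.3°
Leg 2: dist=11458.4 km, bearing=93.5°
Leg 3: dist=6095.5 km, bearing=244.4°
Total: 22940.3 km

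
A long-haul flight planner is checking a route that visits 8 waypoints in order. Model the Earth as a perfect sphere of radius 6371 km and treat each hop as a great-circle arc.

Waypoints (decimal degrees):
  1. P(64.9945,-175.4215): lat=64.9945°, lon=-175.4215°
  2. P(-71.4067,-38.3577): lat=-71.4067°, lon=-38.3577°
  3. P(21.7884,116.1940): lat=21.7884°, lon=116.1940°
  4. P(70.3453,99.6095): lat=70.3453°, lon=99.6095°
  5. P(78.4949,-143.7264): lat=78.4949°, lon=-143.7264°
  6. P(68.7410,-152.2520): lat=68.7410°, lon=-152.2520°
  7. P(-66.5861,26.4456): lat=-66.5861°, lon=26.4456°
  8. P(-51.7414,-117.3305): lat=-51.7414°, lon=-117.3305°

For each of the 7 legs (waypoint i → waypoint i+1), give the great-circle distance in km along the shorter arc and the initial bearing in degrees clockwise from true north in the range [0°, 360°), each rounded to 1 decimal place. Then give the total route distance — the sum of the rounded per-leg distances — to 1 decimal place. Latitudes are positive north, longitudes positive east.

Leg 1: φ1=1.1343680, φ2=-1.2462820, Δφ=-2.3806500, Δλ=2.3922146 rad; a=sin²(Δφ/2)+cosφ1·cosφ2·sin²(Δλ/2)=0.9788192969; c=2·atan2(√a, √(1-a))=2.849483383; dist=6371·c=18154.059 ≈ 18154.1 km; running total=18154.1 km
Leg 1 bearing: y=sinΔλ·cosφ2=0.21719434, x=cosφ1·sinφ2-sinφ1·cosφ2·cosΔλ=-0.18908977; θ=atan2(y, x)=131.0429° ≈ 131.0°
Leg 2: φ1=-1.2462820, φ2=0.3802793, Δφ=1.6265613, Δλ=2.6974360 rad; a=sin²(Δφ/2)+cosφ1·cosφ2·sin²(Δλ/2)=0.8095749702; c=2·atan2(√a, √(1-a))=2.238456065; dist=6371·c=14261.204 ≈ 14261.2 km; running total=32415.3 km
Leg 2 bearing: y=sinΔλ·cosφ2=0.39899940, x=cosφ1·sinφ2-sinφ1·cosφ2·cosΔλ=-0.67635259; θ=atan2(y, x)=149.4625° ≈ 149.5°
Leg 3: φ1=0.3802793, φ2=1.2277571, Δφ=0.8474778, Δλ=-0.2894541 rad; a=sin²(Δφ/2)+cosφ1·cosφ2·sin²(Δλ/2)=0.1755583599; c=2·atan2(√a, √(1-a))=0.864680464; dist=6371·c=5508.879 ≈ 5508.9 km; running total=37924.2 km
Leg 3 bearing: y=sinΔλ·cosφ2=-0.09600431, x=cosφ1·sinφ2-sinφ1·cosφ2·cosΔλ=0.75480704; θ=atan2(y, x)=-7.2486° <0 so +360° → 352.7514° ≈ 352.8°
Leg 4: φ1=1.2277571, φ2=1.3699945, Δφ=0.1422374, Δλ=-4.2470126 rad; a=sin²(Δφ/2)+cosφ1·cosφ2·sin²(Δλ/2)=0.0536457253; c=2·atan2(√a, √(1-a))=0.467475962; dist=6371·c=2978.289 ≈ 2978.3 km; running total=40902.5 km
Leg 4 bearing: y=sinΔλ·cosφ2=0.17824365, x=cosφ1·sinφ2-sinφ1·cosφ2·cosΔλ=0.41388482; θ=atan2(y, x)=23.2996° ≈ 23.3°
Leg 5: φ1=1.3699945, φ2=1.1997568, Δφ=-0.1702377, Δλ=-0.1487998 rad; a=sin²(Δφ/2)+cosφ1·cosφ2·sin²(Δλ/2)=0.0076273096; c=2·atan2(√a, √(1-a))=0.174891747; dist=6371·c=1114.235 ≈ 1114.2 km; running total=42016.7 km
Leg 5 bearing: y=sinΔλ·cosφ2=-0.05375361, x=cosφ1·sinφ2-sinφ1·cosφ2·cosΔλ=-0.16549044; θ=atan2(y, x)=-162.0055° <0 so +360° → 197.9945° ≈ 198.0°
Leg 6: φ1=1.1997568, φ2=-1.1621467, Δφ=-2.3619035, Δλ=3.1188615 rad; a=sin²(Δφ/2)+cosφ1·cosφ2·sin²(Δλ/2)=0.9996278008; c=2·atan2(√a, √(1-a))=3.103005329; dist=6371·c=19769.247 ≈ 19769.2 km; running total=61785.9 km
Leg 6 bearing: y=sinΔλ·cosφ2=0.00903192, x=cosφ1·sinφ2-sinφ1·cosφ2·cosΔλ=0.03750556; θ=atan2(y, x)=13.5399° ≈ 13.5°
Leg 7: φ1=-1.1621467, φ2=-0.9030578, Δφ=0.2590889, Δλ=-2.5093663 rad; a=sin²(Δφ/2)+cosφ1·cosφ2·sin²(Δλ/2)=0.2389649678; c=2·atan2(√a, √(1-a))=1.021520092; dist=6371·c=6508.105 ≈ 6508.1 km; running total=68294.0 km
Leg 7 bearing: y=sinΔλ·cosφ2=-0.36591841, x=cosφ1·sinφ2-sinφ1·cosφ2·cosΔλ=-0.77041973; θ=atan2(y, x)=-154.5942° <0 so +360° → 205.4058° ≈ 205.4°

Leg 1: dist=18154.1 km, bearing=131.0°
Leg 2: dist=14261.2 km, bearing=149.5°
Leg 3: dist=5508.9 km, bearing=352.8°
Leg 4: dist=2978.3 km, bearing=23.3°
Leg 5: dist=1114.2 km, bearing=198.0°
Leg 6: dist=19769.2 km, bearing=13.5°
Leg 7: dist=6508.1 km, bearing=205.4°
Total: 68294.0 km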